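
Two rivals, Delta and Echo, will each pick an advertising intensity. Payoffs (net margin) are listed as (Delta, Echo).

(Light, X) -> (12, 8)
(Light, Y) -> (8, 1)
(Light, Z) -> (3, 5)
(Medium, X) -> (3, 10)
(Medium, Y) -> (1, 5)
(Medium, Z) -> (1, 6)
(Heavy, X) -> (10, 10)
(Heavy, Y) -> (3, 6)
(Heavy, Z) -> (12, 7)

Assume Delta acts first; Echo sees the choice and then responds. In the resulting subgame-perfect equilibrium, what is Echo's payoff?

Backward induction with Delta moving first.
- Light: BR = X, leader payoff 12.
- Medium: BR = X, leader payoff 3.
- Heavy: BR = X, leader payoff 10.
Maximizing over 12, 3, 10, Delta chooses Light. Subgame-perfect outcome: (Light, X) with payoffs (12, 8).

8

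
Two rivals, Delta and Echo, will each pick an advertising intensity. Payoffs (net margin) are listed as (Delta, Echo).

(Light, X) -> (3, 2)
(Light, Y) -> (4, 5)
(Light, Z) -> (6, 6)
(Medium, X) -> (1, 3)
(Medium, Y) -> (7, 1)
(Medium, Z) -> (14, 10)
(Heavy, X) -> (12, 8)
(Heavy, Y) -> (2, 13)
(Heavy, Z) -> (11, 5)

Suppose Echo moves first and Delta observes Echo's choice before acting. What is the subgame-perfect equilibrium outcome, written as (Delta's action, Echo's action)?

Delta best-responds to each possible Echo move:
- X: Delta compares 3, 1, 12 and picks Heavy; Echo would get 8.
- Y: Delta compares 4, 7, 2 and picks Medium; Echo would get 1.
- Z: Delta compares 6, 14, 11 and picks Medium; Echo would get 10.
Maximizing over 8, 1, 10, Echo chooses Z. Subgame-perfect outcome: (Medium, Z) with payoffs (14, 10).

(Medium, Z)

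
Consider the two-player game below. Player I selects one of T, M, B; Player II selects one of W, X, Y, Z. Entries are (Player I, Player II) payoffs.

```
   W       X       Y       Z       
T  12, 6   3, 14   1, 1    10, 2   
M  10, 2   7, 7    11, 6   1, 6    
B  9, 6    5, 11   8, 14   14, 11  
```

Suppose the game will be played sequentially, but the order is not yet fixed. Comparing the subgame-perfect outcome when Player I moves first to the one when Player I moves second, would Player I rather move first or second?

second

If Player I leads: Player II's best replies are T→X, M→X, B→Y; Player I's induced payoffs 3, 7, 8; outcome (B, Y), payoffs (8, 14).
If Player II leads: Player I's best replies are W→T, X→M, Y→M, Z→B; Player II's induced payoffs 6, 7, 6, 11; outcome (B, Z), payoffs (14, 11).
Player I gets 8 moving first and 14 moving second, so Player I prefers to move second.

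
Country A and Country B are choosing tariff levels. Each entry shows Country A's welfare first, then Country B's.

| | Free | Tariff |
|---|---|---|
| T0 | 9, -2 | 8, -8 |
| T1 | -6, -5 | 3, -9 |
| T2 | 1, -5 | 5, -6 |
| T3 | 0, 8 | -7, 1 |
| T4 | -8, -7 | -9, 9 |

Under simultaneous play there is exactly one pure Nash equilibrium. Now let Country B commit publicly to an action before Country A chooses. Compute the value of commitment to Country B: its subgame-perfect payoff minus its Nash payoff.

Backward induction with Country B moving first.
- Free → Country A plays T0 (best of 9, -6, 1, 0, -8); Country B gets -2.
- Tariff → Country A plays T0 (best of 8, 3, 5, -7, -9); Country B gets -8.
Among -2, -8, the best is -2 at Free. Subgame-perfect outcome: (T0, Free) with payoffs (9, -2).
For the simultaneous game, intersect best replies.
Country A's best replies: Free→T0; Tariff→T0.
Country B's best replies: T0→Free; T1→Free; T2→Free; T3→Free; T4→Tariff.
The unique mutual best reply is (T0, Free), giving (9, -2).
Country B's commitment gain: -2 − -2 = 0.

0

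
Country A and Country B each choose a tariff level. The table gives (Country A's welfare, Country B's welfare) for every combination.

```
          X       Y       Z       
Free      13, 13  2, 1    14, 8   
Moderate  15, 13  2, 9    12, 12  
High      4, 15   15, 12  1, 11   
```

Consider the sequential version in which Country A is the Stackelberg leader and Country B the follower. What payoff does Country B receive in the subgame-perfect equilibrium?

13

Backward induction with Country A moving first.
- Free: Country B compares 13, 1, 8 and picks X; Country A would get 13.
- Moderate: Country B compares 13, 9, 12 and picks X; Country A would get 15.
- High: Country B compares 15, 12, 11 and picks X; Country A would get 4.
Country A's induced payoffs are 13, 15, 4, so Country A commits to Moderate. Subgame-perfect outcome: (Moderate, X) with payoffs (15, 13).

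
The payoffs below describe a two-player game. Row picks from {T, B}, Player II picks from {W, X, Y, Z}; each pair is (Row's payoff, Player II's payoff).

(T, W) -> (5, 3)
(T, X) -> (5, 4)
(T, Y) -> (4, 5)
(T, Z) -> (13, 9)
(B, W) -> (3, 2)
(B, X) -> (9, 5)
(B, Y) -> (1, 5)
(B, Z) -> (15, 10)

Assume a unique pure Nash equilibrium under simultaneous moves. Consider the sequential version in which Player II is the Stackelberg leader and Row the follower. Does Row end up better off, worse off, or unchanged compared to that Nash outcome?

unchanged

Backward induction with Player II moving first.
- W → Row plays T (best of 5, 3); Player II gets 3.
- X → Row plays B (best of 5, 9); Player II gets 5.
- Y → Row plays T (best of 4, 1); Player II gets 5.
- Z → Row plays B (best of 13, 15); Player II gets 10.
Among 3, 5, 5, 10, the best is 10 at Z. Subgame-perfect outcome: (B, Z) with payoffs (15, 10).
For the simultaneous game, intersect best replies.
Row's best replies: W→T; X→B; Y→T; Z→B.
Player II's best replies: T→Z; B→Z.
The unique mutual best reply is (B, Z), giving (15, 10).
Row earns 15 sequentially versus 15 at the Nash outcome: unchanged.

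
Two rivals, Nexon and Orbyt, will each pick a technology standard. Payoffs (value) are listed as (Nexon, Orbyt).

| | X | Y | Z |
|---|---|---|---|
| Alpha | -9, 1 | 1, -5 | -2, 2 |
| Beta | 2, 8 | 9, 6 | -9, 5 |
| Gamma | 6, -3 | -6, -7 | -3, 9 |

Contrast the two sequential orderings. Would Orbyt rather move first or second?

If Nexon leads: Orbyt's best replies are Alpha→Z, Beta→X, Gamma→Z; Nexon's induced payoffs -2, 2, -3; outcome (Beta, X), payoffs (2, 8).
If Orbyt leads: Nexon's best replies are X→Gamma, Y→Beta, Z→Alpha; Orbyt's induced payoffs -3, 6, 2; outcome (Beta, Y), payoffs (9, 6).
Orbyt gets 6 moving first and 8 moving second, so Orbyt prefers to move second.

second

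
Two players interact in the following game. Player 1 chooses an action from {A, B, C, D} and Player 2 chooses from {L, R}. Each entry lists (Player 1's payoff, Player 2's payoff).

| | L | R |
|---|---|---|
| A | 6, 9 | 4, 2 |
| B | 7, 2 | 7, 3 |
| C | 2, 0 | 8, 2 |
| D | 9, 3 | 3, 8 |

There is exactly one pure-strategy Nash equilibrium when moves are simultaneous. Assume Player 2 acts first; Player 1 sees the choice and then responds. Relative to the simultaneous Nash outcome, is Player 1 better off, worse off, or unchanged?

better off

Player 1 best-responds to each possible Player 2 move:
- L: BR = D, leader payoff 3.
- R: BR = C, leader payoff 2.
Player 2's induced payoffs are 3, 2, so Player 2 commits to L. Subgame-perfect outcome: (D, L) with payoffs (9, 3).
For the simultaneous game, intersect best replies.
Player 1's best replies: L→D; R→C.
Player 2's best replies: A→L; B→R; C→R; D→R.
Only (C, R) has each player best-responding; Nash payoffs (8, 2).
Player 1 earns 9 sequentially versus 8 at the Nash outcome: better off.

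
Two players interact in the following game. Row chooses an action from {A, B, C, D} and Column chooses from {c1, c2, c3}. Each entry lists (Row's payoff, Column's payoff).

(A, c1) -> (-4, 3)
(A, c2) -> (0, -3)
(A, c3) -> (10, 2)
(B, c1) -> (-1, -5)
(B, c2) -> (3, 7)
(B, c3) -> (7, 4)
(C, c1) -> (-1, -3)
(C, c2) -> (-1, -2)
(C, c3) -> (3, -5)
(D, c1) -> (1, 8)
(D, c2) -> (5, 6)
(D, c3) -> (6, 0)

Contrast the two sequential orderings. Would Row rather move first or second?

If Row leads: Column's best replies are A→c1, B→c2, C→c2, D→c1; Row's induced payoffs -4, 3, -1, 1; outcome (B, c2), payoffs (3, 7).
If Column leads: Row's best replies are c1→D, c2→D, c3→A; Column's induced payoffs 8, 6, 2; outcome (D, c1), payoffs (1, 8).
Row gets 3 moving first and 1 moving second, so Row prefers to move first.

first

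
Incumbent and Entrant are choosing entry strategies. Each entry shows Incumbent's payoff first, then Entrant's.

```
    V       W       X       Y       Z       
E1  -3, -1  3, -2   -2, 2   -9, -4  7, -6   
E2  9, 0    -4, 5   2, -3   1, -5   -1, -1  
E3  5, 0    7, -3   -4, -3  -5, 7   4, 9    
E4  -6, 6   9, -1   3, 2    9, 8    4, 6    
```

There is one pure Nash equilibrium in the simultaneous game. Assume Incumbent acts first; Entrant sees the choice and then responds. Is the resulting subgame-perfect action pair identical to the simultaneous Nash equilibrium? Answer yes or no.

yes

Work backward from Entrant's decision.
- E1: Entrant compares -1, -2, 2, -4, -6 and picks X; Incumbent would get -2.
- E2: Entrant compares 0, 5, -3, -5, -1 and picks W; Incumbent would get -4.
- E3: Entrant compares 0, -3, -3, 7, 9 and picks Z; Incumbent would get 4.
- E4: Entrant compares 6, -1, 2, 8, 6 and picks Y; Incumbent would get 9.
Incumbent's induced payoffs are -2, -4, 4, 9, so Incumbent commits to E4. Subgame-perfect outcome: (E4, Y) with payoffs (9, 8).
Now find the simultaneous Nash equilibrium.
Incumbent's best replies: V→E2; W→E4; X→E4; Y→E4; Z→E1.
Entrant's best replies: E1→X; E2→W; E3→Z; E4→Y.
The unique mutual best reply is (E4, Y), giving (9, 8).
Sequential outcome (E4, Y) coincides with the Nash profile (E4, Y).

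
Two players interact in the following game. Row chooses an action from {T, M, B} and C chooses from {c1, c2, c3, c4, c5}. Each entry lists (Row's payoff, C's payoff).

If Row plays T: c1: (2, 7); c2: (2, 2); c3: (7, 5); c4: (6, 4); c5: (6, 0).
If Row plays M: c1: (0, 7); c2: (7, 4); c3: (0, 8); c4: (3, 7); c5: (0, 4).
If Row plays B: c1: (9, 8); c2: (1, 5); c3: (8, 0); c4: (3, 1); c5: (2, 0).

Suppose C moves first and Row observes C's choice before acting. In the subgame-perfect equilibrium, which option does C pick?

c1

Backward induction with C moving first.
- c1: Row compares 2, 0, 9 and picks B; C would get 8.
- c2: Row compares 2, 7, 1 and picks M; C would get 4.
- c3: Row compares 7, 0, 8 and picks B; C would get 0.
- c4: Row compares 6, 3, 3 and picks T; C would get 4.
- c5: Row compares 6, 0, 2 and picks T; C would get 0.
Maximizing over 8, 4, 0, 4, 0, C chooses c1. Subgame-perfect outcome: (B, c1) with payoffs (9, 8).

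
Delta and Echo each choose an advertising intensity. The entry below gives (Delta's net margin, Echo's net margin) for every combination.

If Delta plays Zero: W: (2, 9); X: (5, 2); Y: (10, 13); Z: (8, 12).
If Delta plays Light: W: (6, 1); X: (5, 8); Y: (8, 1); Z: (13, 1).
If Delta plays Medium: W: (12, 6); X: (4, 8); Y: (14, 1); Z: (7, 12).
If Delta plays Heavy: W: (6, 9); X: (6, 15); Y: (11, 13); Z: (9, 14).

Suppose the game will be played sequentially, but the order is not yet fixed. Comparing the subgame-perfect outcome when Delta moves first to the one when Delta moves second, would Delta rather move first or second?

first

If Delta leads: Echo's best replies are Zero→Y, Light→X, Medium→Z, Heavy→X; Delta's induced payoffs 10, 5, 7, 6; outcome (Zero, Y), payoffs (10, 13).
If Echo leads: Delta's best replies are W→Medium, X→Heavy, Y→Medium, Z→Light; Echo's induced payoffs 6, 15, 1, 1; outcome (Heavy, X), payoffs (6, 15).
Delta gets 10 moving first and 6 moving second, so Delta prefers to move first.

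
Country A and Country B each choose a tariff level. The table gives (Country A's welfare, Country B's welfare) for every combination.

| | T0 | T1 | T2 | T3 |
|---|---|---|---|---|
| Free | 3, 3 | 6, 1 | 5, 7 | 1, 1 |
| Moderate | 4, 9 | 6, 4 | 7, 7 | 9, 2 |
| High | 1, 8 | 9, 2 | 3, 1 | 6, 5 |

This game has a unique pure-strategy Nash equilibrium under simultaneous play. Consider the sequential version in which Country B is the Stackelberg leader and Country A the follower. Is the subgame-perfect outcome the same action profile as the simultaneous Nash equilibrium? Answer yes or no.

yes

Work backward from Country A's decision.
- T0: BR = Moderate, leader payoff 9.
- T1: BR = High, leader payoff 2.
- T2: BR = Moderate, leader payoff 7.
- T3: BR = Moderate, leader payoff 2.
Among 9, 2, 7, 2, the best is 9 at T0. Subgame-perfect outcome: (Moderate, T0) with payoffs (4, 9).
Now find the simultaneous Nash equilibrium.
Country A's best replies: T0→Moderate; T1→High; T2→Moderate; T3→Moderate.
Country B's best replies: Free→T2; Moderate→T0; High→T0.
Only (Moderate, T0) has each player best-responding; Nash payoffs (4, 9).
Sequential outcome (Moderate, T0) coincides with the Nash profile (Moderate, T0).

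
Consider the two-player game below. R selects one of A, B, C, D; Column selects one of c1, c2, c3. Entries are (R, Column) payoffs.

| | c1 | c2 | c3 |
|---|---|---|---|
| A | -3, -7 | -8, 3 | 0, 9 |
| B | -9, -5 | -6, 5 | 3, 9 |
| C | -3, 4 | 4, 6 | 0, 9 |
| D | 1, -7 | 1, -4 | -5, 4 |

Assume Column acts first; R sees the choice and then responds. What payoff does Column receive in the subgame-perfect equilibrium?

9

Work backward from R's decision.
- c1: BR = D, leader payoff -7.
- c2: BR = C, leader payoff 6.
- c3: BR = B, leader payoff 9.
Among -7, 6, 9, the best is 9 at c3. Subgame-perfect outcome: (B, c3) with payoffs (3, 9).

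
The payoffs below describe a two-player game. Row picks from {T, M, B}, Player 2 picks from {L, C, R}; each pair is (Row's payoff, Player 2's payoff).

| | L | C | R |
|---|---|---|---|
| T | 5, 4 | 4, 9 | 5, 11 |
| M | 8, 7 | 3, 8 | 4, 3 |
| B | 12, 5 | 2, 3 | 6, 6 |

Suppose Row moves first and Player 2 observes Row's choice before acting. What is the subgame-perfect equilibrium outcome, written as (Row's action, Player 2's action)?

Work backward from Player 2's decision.
- T → Player 2 plays R (best of 4, 9, 11); Row gets 5.
- M → Player 2 plays C (best of 7, 8, 3); Row gets 3.
- B → Player 2 plays R (best of 5, 3, 6); Row gets 6.
Among 5, 3, 6, the best is 6 at B. Subgame-perfect outcome: (B, R) with payoffs (6, 6).

(B, R)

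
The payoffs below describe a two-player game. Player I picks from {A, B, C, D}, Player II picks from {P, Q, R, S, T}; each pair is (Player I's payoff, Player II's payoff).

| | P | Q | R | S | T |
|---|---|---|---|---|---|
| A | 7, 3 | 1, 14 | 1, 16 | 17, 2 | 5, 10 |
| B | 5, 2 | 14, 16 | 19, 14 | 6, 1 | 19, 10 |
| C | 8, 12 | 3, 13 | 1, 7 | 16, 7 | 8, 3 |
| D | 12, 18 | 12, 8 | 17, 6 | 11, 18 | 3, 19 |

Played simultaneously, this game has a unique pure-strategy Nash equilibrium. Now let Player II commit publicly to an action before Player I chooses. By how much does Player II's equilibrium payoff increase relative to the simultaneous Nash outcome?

2

Player I best-responds to each possible Player II move:
- P → Player I plays D (best of 7, 5, 8, 12); Player II gets 18.
- Q → Player I plays B (best of 1, 14, 3, 12); Player II gets 16.
- R → Player I plays B (best of 1, 19, 1, 17); Player II gets 14.
- S → Player I plays A (best of 17, 6, 16, 11); Player II gets 2.
- T → Player I plays B (best of 5, 19, 8, 3); Player II gets 10.
Among 18, 16, 14, 2, 10, the best is 18 at P. Subgame-perfect outcome: (D, P) with payoffs (12, 18).
For the simultaneous game, intersect best replies.
Player I's best replies: P→D; Q→B; R→B; S→A; T→B.
Player II's best replies: A→R; B→Q; C→Q; D→T.
Only (B, Q) has each player best-responding; Nash payoffs (14, 16).
Player II's commitment gain: 18 − 16 = 2.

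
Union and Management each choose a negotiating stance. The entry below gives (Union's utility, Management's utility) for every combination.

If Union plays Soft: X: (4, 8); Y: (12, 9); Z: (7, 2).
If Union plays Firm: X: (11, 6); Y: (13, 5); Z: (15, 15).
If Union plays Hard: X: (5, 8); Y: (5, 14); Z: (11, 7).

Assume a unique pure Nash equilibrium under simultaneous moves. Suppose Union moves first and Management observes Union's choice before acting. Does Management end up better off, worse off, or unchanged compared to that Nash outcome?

Solve by backward induction (Union leads).
- Soft: Management compares 8, 9, 2 and picks Y; Union would get 12.
- Firm: Management compares 6, 5, 15 and picks Z; Union would get 15.
- Hard: Management compares 8, 14, 7 and picks Y; Union would get 5.
Union's induced payoffs are 12, 15, 5, so Union commits to Firm. Subgame-perfect outcome: (Firm, Z) with payoffs (15, 15).
Under simultaneous play:
Union's best replies: X→Firm; Y→Firm; Z→Firm.
Management's best replies: Soft→Y; Firm→Z; Hard→Y.
Only (Firm, Z) has each player best-responding; Nash payoffs (15, 15).
Management earns 15 sequentially versus 15 at the Nash outcome: unchanged.

unchanged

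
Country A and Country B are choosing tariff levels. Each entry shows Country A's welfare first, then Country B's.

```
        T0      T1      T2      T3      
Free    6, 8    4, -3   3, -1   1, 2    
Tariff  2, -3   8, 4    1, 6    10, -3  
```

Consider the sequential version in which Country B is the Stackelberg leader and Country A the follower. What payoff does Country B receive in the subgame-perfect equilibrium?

8

Country A best-responds to each possible Country B move:
- T0: Country A compares 6, 2 and picks Free; Country B would get 8.
- T1: Country A compares 4, 8 and picks Tariff; Country B would get 4.
- T2: Country A compares 3, 1 and picks Free; Country B would get -1.
- T3: Country A compares 1, 10 and picks Tariff; Country B would get -3.
Among 8, 4, -1, -3, the best is 8 at T0. Subgame-perfect outcome: (Free, T0) with payoffs (6, 8).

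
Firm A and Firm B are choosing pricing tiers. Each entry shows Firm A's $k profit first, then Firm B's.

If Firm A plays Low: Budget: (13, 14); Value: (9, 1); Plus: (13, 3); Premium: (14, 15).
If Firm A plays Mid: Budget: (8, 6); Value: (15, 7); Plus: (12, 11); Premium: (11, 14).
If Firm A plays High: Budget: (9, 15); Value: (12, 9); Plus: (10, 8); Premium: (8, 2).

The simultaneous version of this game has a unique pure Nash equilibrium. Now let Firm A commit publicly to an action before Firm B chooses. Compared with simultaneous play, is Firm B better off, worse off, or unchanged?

Firm B best-responds to each possible Firm A move:
- Low: Firm B compares 14, 1, 3, 15 and picks Premium; Firm A would get 14.
- Mid: Firm B compares 6, 7, 11, 14 and picks Premium; Firm A would get 11.
- High: Firm B compares 15, 9, 8, 2 and picks Budget; Firm A would get 9.
Among 14, 11, 9, the best is 14 at Low. Subgame-perfect outcome: (Low, Premium) with payoffs (14, 15).
For the simultaneous game, intersect best replies.
Firm A's best replies: Budget→Low; Value→Mid; Plus→Low; Premium→Low.
Firm B's best replies: Low→Premium; Mid→Premium; High→Budget.
Only (Low, Premium) has each player best-responding; Nash payoffs (14, 15).
Firm B earns 15 sequentially versus 15 at the Nash outcome: unchanged.

unchanged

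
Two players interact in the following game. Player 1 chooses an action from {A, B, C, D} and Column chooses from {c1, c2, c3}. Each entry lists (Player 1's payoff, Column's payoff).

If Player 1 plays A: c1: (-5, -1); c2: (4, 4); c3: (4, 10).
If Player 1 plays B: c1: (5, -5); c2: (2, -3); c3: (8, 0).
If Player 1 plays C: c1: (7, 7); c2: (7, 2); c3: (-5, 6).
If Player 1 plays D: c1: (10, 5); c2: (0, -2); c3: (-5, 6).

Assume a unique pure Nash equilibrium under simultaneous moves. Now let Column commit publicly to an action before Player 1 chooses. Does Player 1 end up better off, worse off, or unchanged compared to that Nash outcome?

Solve by backward induction (Column leads).
- c1: BR = D, leader payoff 5.
- c2: BR = C, leader payoff 2.
- c3: BR = B, leader payoff 0.
Among 5, 2, 0, the best is 5 at c1. Subgame-perfect outcome: (D, c1) with payoffs (10, 5).
For the simultaneous game, intersect best replies.
Player 1's best replies: c1→D; c2→C; c3→B.
Column's best replies: A→c3; B→c3; C→c1; D→c3.
The unique mutual best reply is (B, c3), giving (8, 0).
Player 1 earns 10 sequentially versus 8 at the Nash outcome: better off.

better off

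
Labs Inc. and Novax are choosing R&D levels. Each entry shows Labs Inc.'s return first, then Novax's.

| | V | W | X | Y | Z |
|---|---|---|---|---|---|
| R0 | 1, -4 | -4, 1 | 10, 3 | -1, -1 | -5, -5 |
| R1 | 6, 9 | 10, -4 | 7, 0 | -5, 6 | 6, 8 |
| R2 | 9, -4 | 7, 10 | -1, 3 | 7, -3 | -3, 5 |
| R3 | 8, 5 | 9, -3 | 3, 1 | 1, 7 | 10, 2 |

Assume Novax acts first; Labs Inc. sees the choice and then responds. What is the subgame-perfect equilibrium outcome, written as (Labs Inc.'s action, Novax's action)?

Solve by backward induction (Novax leads).
- V: BR = R2, leader payoff -4.
- W: BR = R1, leader payoff -4.
- X: BR = R0, leader payoff 3.
- Y: BR = R2, leader payoff -3.
- Z: BR = R3, leader payoff 2.
Maximizing over -4, -4, 3, -3, 2, Novax chooses X. Subgame-perfect outcome: (R0, X) with payoffs (10, 3).

(R0, X)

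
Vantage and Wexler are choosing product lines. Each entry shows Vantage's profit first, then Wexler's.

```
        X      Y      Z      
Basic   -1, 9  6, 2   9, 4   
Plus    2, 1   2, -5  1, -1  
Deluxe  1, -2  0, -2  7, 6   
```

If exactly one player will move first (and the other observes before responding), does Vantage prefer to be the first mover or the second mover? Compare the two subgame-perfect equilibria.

second

If Vantage leads: Wexler's best replies are Basic→X, Plus→X, Deluxe→Z; Vantage's induced payoffs -1, 2, 7; outcome (Deluxe, Z), payoffs (7, 6).
If Wexler leads: Vantage's best replies are X→Plus, Y→Basic, Z→Basic; Wexler's induced payoffs 1, 2, 4; outcome (Basic, Z), payoffs (9, 4).
Vantage gets 7 moving first and 9 moving second, so Vantage prefers to move second.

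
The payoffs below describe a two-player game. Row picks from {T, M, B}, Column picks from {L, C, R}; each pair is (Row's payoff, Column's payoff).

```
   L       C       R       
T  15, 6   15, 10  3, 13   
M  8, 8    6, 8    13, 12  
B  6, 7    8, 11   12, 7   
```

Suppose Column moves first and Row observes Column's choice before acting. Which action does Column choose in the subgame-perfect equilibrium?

Backward induction with Column moving first.
- L: BR = T, leader payoff 6.
- C: BR = T, leader payoff 10.
- R: BR = M, leader payoff 12.
Maximizing over 6, 10, 12, Column chooses R. Subgame-perfect outcome: (M, R) with payoffs (13, 12).

R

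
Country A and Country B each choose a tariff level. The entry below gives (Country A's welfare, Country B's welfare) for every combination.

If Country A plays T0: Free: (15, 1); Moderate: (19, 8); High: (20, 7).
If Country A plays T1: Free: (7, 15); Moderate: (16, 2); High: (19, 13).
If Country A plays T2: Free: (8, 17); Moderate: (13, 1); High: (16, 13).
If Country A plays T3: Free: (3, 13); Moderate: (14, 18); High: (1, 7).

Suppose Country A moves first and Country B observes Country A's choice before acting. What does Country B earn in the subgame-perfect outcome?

Country B best-responds to each possible Country A move:
- T0: BR = Moderate, leader payoff 19.
- T1: BR = Free, leader payoff 7.
- T2: BR = Free, leader payoff 8.
- T3: BR = Moderate, leader payoff 14.
Country A's induced payoffs are 19, 7, 8, 14, so Country A commits to T0. Subgame-perfect outcome: (T0, Moderate) with payoffs (19, 8).

8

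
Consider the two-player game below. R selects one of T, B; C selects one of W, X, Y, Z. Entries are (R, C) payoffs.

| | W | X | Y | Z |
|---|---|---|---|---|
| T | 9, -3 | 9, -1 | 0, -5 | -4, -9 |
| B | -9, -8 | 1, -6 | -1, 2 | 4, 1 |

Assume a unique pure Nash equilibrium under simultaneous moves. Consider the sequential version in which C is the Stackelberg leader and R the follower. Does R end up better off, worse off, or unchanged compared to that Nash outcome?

R best-responds to each possible C move:
- W: R compares 9, -9 and picks T; C would get -3.
- X: R compares 9, 1 and picks T; C would get -1.
- Y: R compares 0, -1 and picks T; C would get -5.
- Z: R compares -4, 4 and picks B; C would get 1.
Maximizing over -3, -1, -5, 1, C chooses Z. Subgame-perfect outcome: (B, Z) with payoffs (4, 1).
For the simultaneous game, intersect best replies.
R's best replies: W→T; X→T; Y→T; Z→B.
C's best replies: T→X; B→Y.
The unique mutual best reply is (T, X), giving (9, -1).
R earns 4 sequentially versus 9 at the Nash outcome: worse off.

worse off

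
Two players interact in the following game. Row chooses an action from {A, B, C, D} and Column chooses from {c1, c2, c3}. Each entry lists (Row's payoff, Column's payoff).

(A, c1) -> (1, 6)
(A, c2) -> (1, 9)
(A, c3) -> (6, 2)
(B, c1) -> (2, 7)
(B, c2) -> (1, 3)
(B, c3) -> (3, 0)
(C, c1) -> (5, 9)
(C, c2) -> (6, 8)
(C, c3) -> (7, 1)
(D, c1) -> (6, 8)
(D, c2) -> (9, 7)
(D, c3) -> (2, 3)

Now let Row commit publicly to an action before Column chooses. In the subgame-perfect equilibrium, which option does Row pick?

Work backward from Column's decision.
- A: BR = c2, leader payoff 1.
- B: BR = c1, leader payoff 2.
- C: BR = c1, leader payoff 5.
- D: BR = c1, leader payoff 6.
Among 1, 2, 5, 6, the best is 6 at D. Subgame-perfect outcome: (D, c1) with payoffs (6, 8).

D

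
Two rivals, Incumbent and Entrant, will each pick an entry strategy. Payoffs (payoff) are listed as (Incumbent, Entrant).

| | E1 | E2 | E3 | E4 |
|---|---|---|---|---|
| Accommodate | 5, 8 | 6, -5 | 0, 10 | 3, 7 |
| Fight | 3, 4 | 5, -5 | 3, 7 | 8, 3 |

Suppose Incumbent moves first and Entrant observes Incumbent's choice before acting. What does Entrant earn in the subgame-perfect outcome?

7

Backward induction with Incumbent moving first.
- Accommodate: Entrant compares 8, -5, 10, 7 and picks E3; Incumbent would get 0.
- Fight: Entrant compares 4, -5, 7, 3 and picks E3; Incumbent would get 3.
Incumbent's induced payoffs are 0, 3, so Incumbent commits to Fight. Subgame-perfect outcome: (Fight, E3) with payoffs (3, 7).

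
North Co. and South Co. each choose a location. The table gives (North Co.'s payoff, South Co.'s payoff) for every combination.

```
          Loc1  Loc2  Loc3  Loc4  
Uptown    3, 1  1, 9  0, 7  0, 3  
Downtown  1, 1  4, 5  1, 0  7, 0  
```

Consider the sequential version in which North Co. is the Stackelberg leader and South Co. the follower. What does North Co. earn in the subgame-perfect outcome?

Work backward from South Co.'s decision.
- Uptown: BR = Loc2, leader payoff 1.
- Downtown: BR = Loc2, leader payoff 4.
Maximizing over 1, 4, North Co. chooses Downtown. Subgame-perfect outcome: (Downtown, Loc2) with payoffs (4, 5).

4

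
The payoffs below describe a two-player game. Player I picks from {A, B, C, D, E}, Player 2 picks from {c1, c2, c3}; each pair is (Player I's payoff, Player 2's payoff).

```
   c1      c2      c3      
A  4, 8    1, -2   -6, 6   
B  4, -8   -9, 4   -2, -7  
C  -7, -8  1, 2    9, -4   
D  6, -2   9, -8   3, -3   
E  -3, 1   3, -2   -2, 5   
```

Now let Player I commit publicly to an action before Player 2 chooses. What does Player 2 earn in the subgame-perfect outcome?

Solve by backward induction (Player I leads).
- A: Player 2 compares 8, -2, 6 and picks c1; Player I would get 4.
- B: Player 2 compares -8, 4, -7 and picks c2; Player I would get -9.
- C: Player 2 compares -8, 2, -4 and picks c2; Player I would get 1.
- D: Player 2 compares -2, -8, -3 and picks c1; Player I would get 6.
- E: Player 2 compares 1, -2, 5 and picks c3; Player I would get -2.
Player I's induced payoffs are 4, -9, 1, 6, -2, so Player I commits to D. Subgame-perfect outcome: (D, c1) with payoffs (6, -2).

-2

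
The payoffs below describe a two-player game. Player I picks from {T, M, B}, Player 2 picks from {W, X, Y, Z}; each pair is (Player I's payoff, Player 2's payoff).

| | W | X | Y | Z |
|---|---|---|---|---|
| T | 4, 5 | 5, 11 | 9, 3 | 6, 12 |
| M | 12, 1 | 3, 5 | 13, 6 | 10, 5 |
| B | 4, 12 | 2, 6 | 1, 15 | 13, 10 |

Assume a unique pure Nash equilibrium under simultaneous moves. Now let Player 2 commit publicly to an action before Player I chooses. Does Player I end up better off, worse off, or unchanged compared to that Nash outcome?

worse off

Work backward from Player I's decision.
- W: BR = M, leader payoff 1.
- X: BR = T, leader payoff 11.
- Y: BR = M, leader payoff 6.
- Z: BR = B, leader payoff 10.
Maximizing over 1, 11, 6, 10, Player 2 chooses X. Subgame-perfect outcome: (T, X) with payoffs (5, 11).
For the simultaneous game, intersect best replies.
Player I's best replies: W→M; X→T; Y→M; Z→B.
Player 2's best replies: T→Z; M→Y; B→Y.
Only (M, Y) has each player best-responding; Nash payoffs (13, 6).
Player I earns 5 sequentially versus 13 at the Nash outcome: worse off.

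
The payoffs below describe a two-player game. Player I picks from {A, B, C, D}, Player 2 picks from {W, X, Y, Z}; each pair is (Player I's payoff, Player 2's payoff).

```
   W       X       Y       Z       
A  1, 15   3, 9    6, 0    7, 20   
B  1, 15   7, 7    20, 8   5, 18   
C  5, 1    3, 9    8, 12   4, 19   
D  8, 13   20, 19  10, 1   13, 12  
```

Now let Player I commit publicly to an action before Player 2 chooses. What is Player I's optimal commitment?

Backward induction with Player I moving first.
- A: BR = Z, leader payoff 7.
- B: BR = Z, leader payoff 5.
- C: BR = Z, leader payoff 4.
- D: BR = X, leader payoff 20.
Maximizing over 7, 5, 4, 20, Player I chooses D. Subgame-perfect outcome: (D, X) with payoffs (20, 19).

D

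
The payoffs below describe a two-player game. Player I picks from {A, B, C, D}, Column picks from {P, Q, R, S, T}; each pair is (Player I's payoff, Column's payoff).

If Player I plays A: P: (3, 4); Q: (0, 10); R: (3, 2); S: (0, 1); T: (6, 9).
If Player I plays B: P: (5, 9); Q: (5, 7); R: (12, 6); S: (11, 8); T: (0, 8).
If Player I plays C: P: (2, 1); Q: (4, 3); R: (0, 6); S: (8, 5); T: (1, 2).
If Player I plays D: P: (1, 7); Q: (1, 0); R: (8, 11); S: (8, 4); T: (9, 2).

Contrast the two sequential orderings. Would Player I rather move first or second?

If Player I leads: Column's best replies are A→Q, B→P, C→R, D→R; Player I's induced payoffs 0, 5, 0, 8; outcome (D, R), payoffs (8, 11).
If Column leads: Player I's best replies are P→B, Q→B, R→B, S→B, T→D; Column's induced payoffs 9, 7, 6, 8, 2; outcome (B, P), payoffs (5, 9).
Player I gets 8 moving first and 5 moving second, so Player I prefers to move first.

first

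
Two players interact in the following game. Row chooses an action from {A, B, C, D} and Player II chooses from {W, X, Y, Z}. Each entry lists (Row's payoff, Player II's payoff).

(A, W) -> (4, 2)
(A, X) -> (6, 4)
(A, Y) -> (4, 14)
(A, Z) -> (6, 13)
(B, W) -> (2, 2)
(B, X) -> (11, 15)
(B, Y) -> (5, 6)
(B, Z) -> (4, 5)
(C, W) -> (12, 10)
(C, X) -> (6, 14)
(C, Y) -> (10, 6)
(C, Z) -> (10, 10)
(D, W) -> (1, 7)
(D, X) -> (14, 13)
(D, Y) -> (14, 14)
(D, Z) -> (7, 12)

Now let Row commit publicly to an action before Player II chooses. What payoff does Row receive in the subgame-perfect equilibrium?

14

Work backward from Player II's decision.
- A: BR = Y, leader payoff 4.
- B: BR = X, leader payoff 11.
- C: BR = X, leader payoff 6.
- D: BR = Y, leader payoff 14.
Row's induced payoffs are 4, 11, 6, 14, so Row commits to D. Subgame-perfect outcome: (D, Y) with payoffs (14, 14).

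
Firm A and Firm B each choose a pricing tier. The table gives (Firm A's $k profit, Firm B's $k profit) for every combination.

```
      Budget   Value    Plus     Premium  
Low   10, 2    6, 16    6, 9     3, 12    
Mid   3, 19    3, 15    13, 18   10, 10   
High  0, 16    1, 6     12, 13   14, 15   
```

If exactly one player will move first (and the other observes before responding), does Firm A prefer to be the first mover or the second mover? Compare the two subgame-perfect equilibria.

If Firm A leads: Firm B's best replies are Low→Value, Mid→Budget, High→Budget; Firm A's induced payoffs 6, 3, 0; outcome (Low, Value), payoffs (6, 16).
If Firm B leads: Firm A's best replies are Budget→Low, Value→Low, Plus→Mid, Premium→High; Firm B's induced payoffs 2, 16, 18, 15; outcome (Mid, Plus), payoffs (13, 18).
Firm A gets 6 moving first and 13 moving second, so Firm A prefers to move second.

second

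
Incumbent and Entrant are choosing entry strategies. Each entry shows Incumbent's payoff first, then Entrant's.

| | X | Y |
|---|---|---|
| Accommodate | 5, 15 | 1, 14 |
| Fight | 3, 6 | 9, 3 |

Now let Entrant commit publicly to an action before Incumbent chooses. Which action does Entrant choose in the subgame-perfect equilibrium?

Backward induction with Entrant moving first.
- X: Incumbent compares 5, 3 and picks Accommodate; Entrant would get 15.
- Y: Incumbent compares 1, 9 and picks Fight; Entrant would get 3.
Among 15, 3, the best is 15 at X. Subgame-perfect outcome: (Accommodate, X) with payoffs (5, 15).

X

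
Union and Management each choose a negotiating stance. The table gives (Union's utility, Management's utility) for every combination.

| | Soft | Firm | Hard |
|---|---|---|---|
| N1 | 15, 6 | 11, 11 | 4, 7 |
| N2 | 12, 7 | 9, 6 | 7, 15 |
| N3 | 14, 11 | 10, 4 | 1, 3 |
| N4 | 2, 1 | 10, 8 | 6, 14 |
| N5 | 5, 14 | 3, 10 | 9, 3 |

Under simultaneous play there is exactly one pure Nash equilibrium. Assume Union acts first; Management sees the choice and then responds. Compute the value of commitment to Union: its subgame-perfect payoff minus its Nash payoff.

Solve by backward induction (Union leads).
- N1: BR = Firm, leader payoff 11.
- N2: BR = Hard, leader payoff 7.
- N3: BR = Soft, leader payoff 14.
- N4: BR = Hard, leader payoff 6.
- N5: BR = Soft, leader payoff 5.
Union's induced payoffs are 11, 7, 14, 6, 5, so Union commits to N3. Subgame-perfect outcome: (N3, Soft) with payoffs (14, 11).
For the simultaneous game, intersect best replies.
Union's best replies: Soft→N1; Firm→N1; Hard→N5.
Management's best replies: N1→Firm; N2→Hard; N3→Soft; N4→Hard; N5→Soft.
The unique mutual best reply is (N1, Firm), giving (11, 11).
Union's commitment gain: 14 − 11 = 3.

3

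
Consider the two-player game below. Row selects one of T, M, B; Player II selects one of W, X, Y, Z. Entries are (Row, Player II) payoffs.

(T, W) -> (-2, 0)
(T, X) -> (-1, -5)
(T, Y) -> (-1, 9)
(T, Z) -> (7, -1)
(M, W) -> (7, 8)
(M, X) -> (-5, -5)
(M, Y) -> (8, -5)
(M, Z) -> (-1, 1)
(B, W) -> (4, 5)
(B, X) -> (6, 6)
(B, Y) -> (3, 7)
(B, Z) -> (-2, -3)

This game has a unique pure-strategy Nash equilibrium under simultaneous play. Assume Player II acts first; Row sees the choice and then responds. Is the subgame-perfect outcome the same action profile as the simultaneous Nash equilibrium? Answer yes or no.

Backward induction with Player II moving first.
- W: BR = M, leader payoff 8.
- X: BR = B, leader payoff 6.
- Y: BR = M, leader payoff -5.
- Z: BR = T, leader payoff -1.
Maximizing over 8, 6, -5, -1, Player II chooses W. Subgame-perfect outcome: (M, W) with payoffs (7, 8).
Now find the simultaneous Nash equilibrium.
Row's best replies: W→M; X→B; Y→M; Z→T.
Player II's best replies: T→Y; M→W; B→Y.
Only (M, W) has each player best-responding; Nash payoffs (7, 8).
Sequential outcome (M, W) coincides with the Nash profile (M, W).

yes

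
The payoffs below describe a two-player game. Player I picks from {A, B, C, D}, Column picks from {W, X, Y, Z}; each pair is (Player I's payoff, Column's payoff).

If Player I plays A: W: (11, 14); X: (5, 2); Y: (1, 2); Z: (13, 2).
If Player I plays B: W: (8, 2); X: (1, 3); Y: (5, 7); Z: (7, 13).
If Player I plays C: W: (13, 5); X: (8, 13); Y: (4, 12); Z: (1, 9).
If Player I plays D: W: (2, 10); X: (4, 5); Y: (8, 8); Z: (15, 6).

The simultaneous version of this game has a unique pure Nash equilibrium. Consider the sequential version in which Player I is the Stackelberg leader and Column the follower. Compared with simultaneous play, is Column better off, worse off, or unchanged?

Solve by backward induction (Player I leads).
- A: Column compares 14, 2, 2, 2 and picks W; Player I would get 11.
- B: Column compares 2, 3, 7, 13 and picks Z; Player I would get 7.
- C: Column compares 5, 13, 12, 9 and picks X; Player I would get 8.
- D: Column compares 10, 5, 8, 6 and picks W; Player I would get 2.
Player I's induced payoffs are 11, 7, 8, 2, so Player I commits to A. Subgame-perfect outcome: (A, W) with payoffs (11, 14).
For the simultaneous game, intersect best replies.
Player I's best replies: W→C; X→C; Y→D; Z→D.
Column's best replies: A→W; B→Z; C→X; D→W.
The unique mutual best reply is (C, X), giving (8, 13).
Column earns 14 sequentially versus 13 at the Nash outcome: better off.

better off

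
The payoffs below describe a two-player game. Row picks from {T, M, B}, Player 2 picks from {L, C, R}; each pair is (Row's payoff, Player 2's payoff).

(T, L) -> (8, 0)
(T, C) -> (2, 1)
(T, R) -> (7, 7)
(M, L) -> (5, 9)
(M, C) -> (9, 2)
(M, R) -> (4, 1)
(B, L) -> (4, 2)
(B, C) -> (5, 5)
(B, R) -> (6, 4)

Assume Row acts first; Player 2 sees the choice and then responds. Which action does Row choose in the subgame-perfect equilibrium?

Work backward from Player 2's decision.
- T: BR = R, leader payoff 7.
- M: BR = L, leader payoff 5.
- B: BR = C, leader payoff 5.
Maximizing over 7, 5, 5, Row chooses T. Subgame-perfect outcome: (T, R) with payoffs (7, 7).

T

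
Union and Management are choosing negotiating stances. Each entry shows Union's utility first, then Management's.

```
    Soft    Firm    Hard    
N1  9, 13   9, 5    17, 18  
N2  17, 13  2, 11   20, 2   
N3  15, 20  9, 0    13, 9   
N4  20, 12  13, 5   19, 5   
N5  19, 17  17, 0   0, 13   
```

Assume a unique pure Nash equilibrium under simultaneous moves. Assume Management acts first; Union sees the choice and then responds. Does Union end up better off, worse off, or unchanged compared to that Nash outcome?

Work backward from Union's decision.
- Soft: BR = N4, leader payoff 12.
- Firm: BR = N5, leader payoff 0.
- Hard: BR = N2, leader payoff 2.
Management's induced payoffs are 12, 0, 2, so Management commits to Soft. Subgame-perfect outcome: (N4, Soft) with payoffs (20, 12).
Now find the simultaneous Nash equilibrium.
Union's best replies: Soft→N4; Firm→N5; Hard→N2.
Management's best replies: N1→Hard; N2→Soft; N3→Soft; N4→Soft; N5→Soft.
Only (N4, Soft) has each player best-responding; Nash payoffs (20, 12).
Union earns 20 sequentially versus 20 at the Nash outcome: unchanged.

unchanged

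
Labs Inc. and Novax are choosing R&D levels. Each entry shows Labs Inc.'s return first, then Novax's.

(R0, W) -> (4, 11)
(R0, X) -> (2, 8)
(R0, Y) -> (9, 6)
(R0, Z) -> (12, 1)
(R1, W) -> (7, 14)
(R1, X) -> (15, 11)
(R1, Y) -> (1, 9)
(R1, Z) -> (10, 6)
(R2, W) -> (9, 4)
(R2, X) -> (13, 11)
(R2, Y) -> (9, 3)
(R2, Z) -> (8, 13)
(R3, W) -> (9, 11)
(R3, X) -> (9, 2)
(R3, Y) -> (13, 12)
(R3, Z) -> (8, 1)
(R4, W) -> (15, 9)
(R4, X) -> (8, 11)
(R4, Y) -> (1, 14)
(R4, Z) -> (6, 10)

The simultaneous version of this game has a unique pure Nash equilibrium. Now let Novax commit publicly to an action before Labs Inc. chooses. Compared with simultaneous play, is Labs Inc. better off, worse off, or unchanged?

Work backward from Labs Inc.'s decision.
- W → Labs Inc. plays R4 (best of 4, 7, 9, 9, 15); Novax gets 9.
- X → Labs Inc. plays R1 (best of 2, 15, 13, 9, 8); Novax gets 11.
- Y → Labs Inc. plays R3 (best of 9, 1, 9, 13, 1); Novax gets 12.
- Z → Labs Inc. plays R0 (best of 12, 10, 8, 8, 6); Novax gets 1.
Novax's induced payoffs are 9, 11, 12, 1, so Novax commits to Y. Subgame-perfect outcome: (R3, Y) with payoffs (13, 12).
Now find the simultaneous Nash equilibrium.
Labs Inc.'s best replies: W→R4; X→R1; Y→R3; Z→R0.
Novax's best replies: R0→W; R1→W; R2→Z; R3→Y; R4→Y.
Only (R3, Y) has each player best-responding; Nash payoffs (13, 12).
Labs Inc. earns 13 sequentially versus 13 at the Nash outcome: unchanged.

unchanged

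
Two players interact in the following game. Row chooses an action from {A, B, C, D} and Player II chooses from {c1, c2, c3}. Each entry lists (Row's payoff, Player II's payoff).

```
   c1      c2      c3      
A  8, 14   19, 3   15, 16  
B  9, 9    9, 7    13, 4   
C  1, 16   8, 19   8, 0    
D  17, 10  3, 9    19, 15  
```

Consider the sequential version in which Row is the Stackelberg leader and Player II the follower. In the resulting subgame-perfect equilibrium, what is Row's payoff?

Player II best-responds to each possible Row move:
- A → Player II plays c3 (best of 14, 3, 16); Row gets 15.
- B → Player II plays c1 (best of 9, 7, 4); Row gets 9.
- C → Player II plays c2 (best of 16, 19, 0); Row gets 8.
- D → Player II plays c3 (best of 10, 9, 15); Row gets 19.
Maximizing over 15, 9, 8, 19, Row chooses D. Subgame-perfect outcome: (D, c3) with payoffs (19, 15).

19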